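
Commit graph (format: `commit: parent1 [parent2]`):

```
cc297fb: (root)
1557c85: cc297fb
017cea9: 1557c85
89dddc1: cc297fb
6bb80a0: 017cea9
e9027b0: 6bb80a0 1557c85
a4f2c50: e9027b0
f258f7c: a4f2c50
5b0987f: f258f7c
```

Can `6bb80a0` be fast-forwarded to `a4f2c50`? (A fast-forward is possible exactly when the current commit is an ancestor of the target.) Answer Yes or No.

Yes

A fast-forward from 6bb80a0 to a4f2c50 is possible iff 6bb80a0 is an ancestor of a4f2c50.
Ancestors of a4f2c50: {017cea9, 1557c85, 6bb80a0, a4f2c50, cc297fb, e9027b0}.
6bb80a0 is among them, so fast-forward is possible.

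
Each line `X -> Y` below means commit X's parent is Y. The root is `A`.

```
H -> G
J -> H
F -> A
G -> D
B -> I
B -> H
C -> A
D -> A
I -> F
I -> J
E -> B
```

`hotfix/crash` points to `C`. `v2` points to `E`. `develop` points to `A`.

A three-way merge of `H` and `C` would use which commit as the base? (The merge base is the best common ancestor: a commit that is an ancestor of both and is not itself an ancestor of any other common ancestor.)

A

Ancestors of H: {A, D, G, H}.
Ancestors of C: {A, C}.
Common ancestors: {A}.
The only common ancestor is A, so it is the merge base.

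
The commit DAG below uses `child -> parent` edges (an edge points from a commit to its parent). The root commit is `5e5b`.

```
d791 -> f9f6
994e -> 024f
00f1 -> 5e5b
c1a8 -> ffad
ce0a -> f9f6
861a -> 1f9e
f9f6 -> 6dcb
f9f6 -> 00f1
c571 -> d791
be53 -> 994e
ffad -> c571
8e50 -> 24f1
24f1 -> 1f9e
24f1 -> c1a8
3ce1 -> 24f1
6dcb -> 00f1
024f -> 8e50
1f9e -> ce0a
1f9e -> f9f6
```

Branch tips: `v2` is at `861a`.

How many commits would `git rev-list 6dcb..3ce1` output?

9

Reachable from 3ce1: {00f1, 1f9e, 24f1, 3ce1, 5e5b, 6dcb, c1a8, c571, ce0a, d791, f9f6, ffad}.
Reachable from 6dcb: {00f1, 5e5b, 6dcb}.
In 3ce1's history but not 6dcb's: {1f9e, 24f1, 3ce1, c1a8, c571, ce0a, d791, f9f6, ffad} — 9 commits.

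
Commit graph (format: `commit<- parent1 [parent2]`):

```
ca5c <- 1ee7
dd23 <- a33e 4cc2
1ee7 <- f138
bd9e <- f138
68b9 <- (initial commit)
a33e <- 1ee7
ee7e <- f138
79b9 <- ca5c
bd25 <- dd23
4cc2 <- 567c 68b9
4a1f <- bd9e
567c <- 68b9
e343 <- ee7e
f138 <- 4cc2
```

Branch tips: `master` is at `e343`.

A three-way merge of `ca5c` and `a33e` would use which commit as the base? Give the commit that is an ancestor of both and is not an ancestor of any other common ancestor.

1ee7

Ancestors of ca5c: {1ee7, 4cc2, 567c, 68b9, ca5c, f138}.
Ancestors of a33e: {1ee7, 4cc2, 567c, 68b9, a33e, f138}.
Common ancestors: {1ee7, 4cc2, 567c, 68b9, f138}.
Among these, 1ee7 is not an ancestor of any other common ancestor — it is the merge base.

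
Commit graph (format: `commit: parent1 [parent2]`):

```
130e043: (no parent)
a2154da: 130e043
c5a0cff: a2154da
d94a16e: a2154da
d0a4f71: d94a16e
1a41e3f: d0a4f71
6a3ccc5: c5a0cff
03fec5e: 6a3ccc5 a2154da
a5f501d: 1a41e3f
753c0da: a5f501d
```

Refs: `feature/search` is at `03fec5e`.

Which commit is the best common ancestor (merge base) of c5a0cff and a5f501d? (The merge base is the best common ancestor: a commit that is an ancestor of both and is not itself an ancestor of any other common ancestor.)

a2154da

Ancestors of c5a0cff: {130e043, a2154da, c5a0cff}.
Ancestors of a5f501d: {130e043, 1a41e3f, a2154da, a5f501d, d0a4f71, d94a16e}.
Common ancestors: {130e043, a2154da}.
Among these, a2154da is not an ancestor of any other common ancestor — it is the merge base.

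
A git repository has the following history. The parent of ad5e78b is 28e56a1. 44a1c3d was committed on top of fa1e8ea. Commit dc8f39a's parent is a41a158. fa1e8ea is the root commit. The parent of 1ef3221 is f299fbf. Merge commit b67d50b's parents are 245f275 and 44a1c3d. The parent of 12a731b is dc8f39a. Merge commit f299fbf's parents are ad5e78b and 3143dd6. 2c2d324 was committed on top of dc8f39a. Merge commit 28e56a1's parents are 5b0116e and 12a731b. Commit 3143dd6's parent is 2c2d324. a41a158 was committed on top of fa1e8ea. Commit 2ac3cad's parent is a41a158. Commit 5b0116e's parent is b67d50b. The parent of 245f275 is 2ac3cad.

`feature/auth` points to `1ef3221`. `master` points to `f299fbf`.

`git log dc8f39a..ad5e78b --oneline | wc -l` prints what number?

Reachable from ad5e78b: {12a731b, 245f275, 28e56a1, 2ac3cad, 44a1c3d, 5b0116e, a41a158, ad5e78b, b67d50b, dc8f39a, fa1e8ea}.
Reachable from dc8f39a: {a41a158, dc8f39a, fa1e8ea}.
In ad5e78b's history but not dc8f39a's: {12a731b, 245f275, 28e56a1, 2ac3cad, 44a1c3d, 5b0116e, ad5e78b, b67d50b} — 8 commits.

8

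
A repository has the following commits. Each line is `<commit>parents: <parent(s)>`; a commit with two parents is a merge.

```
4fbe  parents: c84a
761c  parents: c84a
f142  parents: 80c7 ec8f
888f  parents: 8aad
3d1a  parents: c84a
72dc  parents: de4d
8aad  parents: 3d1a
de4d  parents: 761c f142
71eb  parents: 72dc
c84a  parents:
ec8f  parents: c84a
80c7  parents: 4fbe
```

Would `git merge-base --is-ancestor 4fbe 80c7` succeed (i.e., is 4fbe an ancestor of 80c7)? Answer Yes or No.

Ancestors of 80c7 (commits reachable by following parents): {4fbe, 80c7, c84a}.
4fbe is in that set, so it is an ancestor of 80c7.

Yes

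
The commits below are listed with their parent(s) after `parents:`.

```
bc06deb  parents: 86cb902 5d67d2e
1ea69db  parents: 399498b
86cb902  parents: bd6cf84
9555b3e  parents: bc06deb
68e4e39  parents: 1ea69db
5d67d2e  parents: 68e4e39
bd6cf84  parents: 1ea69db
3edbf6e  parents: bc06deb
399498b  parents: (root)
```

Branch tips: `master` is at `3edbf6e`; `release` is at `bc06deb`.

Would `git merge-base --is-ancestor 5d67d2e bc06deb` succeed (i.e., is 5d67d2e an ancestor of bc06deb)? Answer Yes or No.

Yes

Ancestors of bc06deb (commits reachable by following parents): {1ea69db, 399498b, 5d67d2e, 68e4e39, 86cb902, bc06deb, bd6cf84}.
5d67d2e is in that set, so it is an ancestor of bc06deb.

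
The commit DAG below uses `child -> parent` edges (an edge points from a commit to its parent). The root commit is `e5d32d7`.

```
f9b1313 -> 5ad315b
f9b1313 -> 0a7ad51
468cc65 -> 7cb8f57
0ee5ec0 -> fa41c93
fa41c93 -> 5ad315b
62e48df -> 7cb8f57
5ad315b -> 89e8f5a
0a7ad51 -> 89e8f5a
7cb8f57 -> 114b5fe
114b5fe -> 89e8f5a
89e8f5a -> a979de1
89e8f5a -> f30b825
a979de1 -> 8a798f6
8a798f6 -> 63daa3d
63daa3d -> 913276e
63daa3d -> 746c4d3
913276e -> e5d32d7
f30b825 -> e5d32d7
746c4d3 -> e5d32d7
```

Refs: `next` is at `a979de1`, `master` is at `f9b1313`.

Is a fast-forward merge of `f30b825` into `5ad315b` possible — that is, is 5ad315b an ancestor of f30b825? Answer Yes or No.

A fast-forward from 5ad315b to f30b825 is possible iff 5ad315b is an ancestor of f30b825.
Ancestors of f30b825: {e5d32d7, f30b825}.
5ad315b is not among them, so fast-forward is not possible.

No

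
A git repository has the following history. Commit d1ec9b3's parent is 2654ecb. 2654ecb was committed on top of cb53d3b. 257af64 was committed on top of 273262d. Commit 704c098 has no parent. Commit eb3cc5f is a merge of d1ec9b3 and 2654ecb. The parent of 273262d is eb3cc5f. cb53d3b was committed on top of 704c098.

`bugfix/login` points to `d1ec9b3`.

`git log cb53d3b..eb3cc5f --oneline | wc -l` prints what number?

3

Reachable from eb3cc5f: {2654ecb, 704c098, cb53d3b, d1ec9b3, eb3cc5f}.
Reachable from cb53d3b: {704c098, cb53d3b}.
In eb3cc5f's history but not cb53d3b's: {2654ecb, d1ec9b3, eb3cc5f} — 3 commits.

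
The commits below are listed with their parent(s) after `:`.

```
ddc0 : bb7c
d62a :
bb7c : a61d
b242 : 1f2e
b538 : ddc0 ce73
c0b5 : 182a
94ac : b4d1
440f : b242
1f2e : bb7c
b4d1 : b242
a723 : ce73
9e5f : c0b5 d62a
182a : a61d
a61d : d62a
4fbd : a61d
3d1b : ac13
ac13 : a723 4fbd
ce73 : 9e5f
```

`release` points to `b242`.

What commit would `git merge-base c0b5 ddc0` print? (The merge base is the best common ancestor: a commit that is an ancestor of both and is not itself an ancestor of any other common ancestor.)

Ancestors of c0b5: {182a, a61d, c0b5, d62a}.
Ancestors of ddc0: {a61d, bb7c, d62a, ddc0}.
Common ancestors: {a61d, d62a}.
Among these, a61d is not an ancestor of any other common ancestor — it is the merge base.

a61d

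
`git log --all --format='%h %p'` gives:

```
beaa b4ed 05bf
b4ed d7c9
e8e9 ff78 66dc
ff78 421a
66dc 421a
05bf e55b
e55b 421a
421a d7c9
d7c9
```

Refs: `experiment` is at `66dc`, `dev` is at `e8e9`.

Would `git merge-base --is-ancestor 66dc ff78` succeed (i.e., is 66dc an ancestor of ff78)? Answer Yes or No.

No

Ancestors of ff78: {421a, d7c9, ff78}.
66dc is not in that set, so it is not an ancestor of ff78.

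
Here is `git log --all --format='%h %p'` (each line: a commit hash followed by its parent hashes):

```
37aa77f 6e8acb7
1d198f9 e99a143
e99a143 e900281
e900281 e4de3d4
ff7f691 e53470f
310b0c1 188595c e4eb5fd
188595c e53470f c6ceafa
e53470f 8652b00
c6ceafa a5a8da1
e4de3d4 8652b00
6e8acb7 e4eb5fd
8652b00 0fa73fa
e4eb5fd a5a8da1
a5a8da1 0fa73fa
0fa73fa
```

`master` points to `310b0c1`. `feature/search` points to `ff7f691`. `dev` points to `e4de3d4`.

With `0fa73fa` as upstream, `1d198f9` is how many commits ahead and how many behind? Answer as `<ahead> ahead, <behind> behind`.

5 ahead, 0 behind

Reachable from 1d198f9: {0fa73fa, 1d198f9, 8652b00, e4de3d4, e900281, e99a143}.
Reachable from 0fa73fa: {0fa73fa}.
Only in 1d198f9's history (ahead): {1d198f9, 8652b00, e4de3d4, e900281, e99a143} — 5.
Only in 0fa73fa's history (behind): {} — 0.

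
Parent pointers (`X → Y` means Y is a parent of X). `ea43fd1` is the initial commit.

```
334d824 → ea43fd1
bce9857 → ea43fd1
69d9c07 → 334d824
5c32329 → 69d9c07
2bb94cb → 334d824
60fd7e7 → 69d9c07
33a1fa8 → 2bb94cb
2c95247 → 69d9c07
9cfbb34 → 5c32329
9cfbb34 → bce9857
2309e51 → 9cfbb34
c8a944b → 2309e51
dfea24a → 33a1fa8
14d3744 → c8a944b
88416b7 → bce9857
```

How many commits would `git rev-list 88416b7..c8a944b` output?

Reachable from c8a944b: {2309e51, 334d824, 5c32329, 69d9c07, 9cfbb34, bce9857, c8a944b, ea43fd1}.
Reachable from 88416b7: {88416b7, bce9857, ea43fd1}.
In c8a944b's history but not 88416b7's: {2309e51, 334d824, 5c32329, 69d9c07, 9cfbb34, c8a944b} — 6 commits.

6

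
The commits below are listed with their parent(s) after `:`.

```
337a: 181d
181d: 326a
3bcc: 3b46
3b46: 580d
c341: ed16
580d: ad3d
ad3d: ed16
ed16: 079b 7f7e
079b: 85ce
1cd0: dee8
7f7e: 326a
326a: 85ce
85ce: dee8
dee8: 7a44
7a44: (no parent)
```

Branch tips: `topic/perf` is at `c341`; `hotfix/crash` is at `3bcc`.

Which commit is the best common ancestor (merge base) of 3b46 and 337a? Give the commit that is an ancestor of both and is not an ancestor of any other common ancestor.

326a

Ancestors of 3b46: {079b, 326a, 3b46, 580d, 7a44, 7f7e, 85ce, ad3d, dee8, ed16}.
Ancestors of 337a: {181d, 326a, 337a, 7a44, 85ce, dee8}.
Common ancestors: {326a, 7a44, 85ce, dee8}.
Among these, 326a is not an ancestor of any other common ancestor — it is the merge base.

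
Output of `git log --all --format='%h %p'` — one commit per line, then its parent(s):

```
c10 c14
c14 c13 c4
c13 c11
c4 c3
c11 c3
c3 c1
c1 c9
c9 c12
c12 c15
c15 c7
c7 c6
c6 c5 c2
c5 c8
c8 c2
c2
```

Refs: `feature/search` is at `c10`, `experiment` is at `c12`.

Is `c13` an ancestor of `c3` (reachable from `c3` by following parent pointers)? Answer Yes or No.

Ancestors of c3: {c1, c12, c15, c2, c3, c5, c6, c7, c8, c9}.
c13 is not in that set, so it is not an ancestor of c3.

No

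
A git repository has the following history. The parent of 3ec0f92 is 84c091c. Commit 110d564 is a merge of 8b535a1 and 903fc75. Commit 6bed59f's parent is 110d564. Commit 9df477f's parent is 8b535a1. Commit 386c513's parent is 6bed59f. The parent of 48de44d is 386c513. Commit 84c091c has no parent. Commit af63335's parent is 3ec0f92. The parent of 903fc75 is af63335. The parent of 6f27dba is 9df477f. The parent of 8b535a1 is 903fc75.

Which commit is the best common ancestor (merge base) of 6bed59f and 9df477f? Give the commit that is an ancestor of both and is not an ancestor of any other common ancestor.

Ancestors of 6bed59f: {110d564, 3ec0f92, 6bed59f, 84c091c, 8b535a1, 903fc75, af63335}.
Ancestors of 9df477f: {3ec0f92, 84c091c, 8b535a1, 903fc75, 9df477f, af63335}.
Common ancestors: {3ec0f92, 84c091c, 8b535a1, 903fc75, af63335}.
Among these, 8b535a1 is not an ancestor of any other common ancestor — it is the merge base.

8b535a1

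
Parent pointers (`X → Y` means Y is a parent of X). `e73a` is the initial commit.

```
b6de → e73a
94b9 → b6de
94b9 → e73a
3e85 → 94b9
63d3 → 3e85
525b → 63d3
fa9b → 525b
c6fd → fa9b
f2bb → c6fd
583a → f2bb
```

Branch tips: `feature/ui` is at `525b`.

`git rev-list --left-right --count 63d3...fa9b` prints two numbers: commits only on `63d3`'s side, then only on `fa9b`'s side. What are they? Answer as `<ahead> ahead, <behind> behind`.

Reachable from 63d3: {3e85, 63d3, 94b9, b6de, e73a}.
Reachable from fa9b: {3e85, 525b, 63d3, 94b9, b6de, e73a, fa9b}.
Only in 63d3's history (ahead): {} — 0.
Only in fa9b's history (behind): {525b, fa9b} — 2.

0 ahead, 2 behind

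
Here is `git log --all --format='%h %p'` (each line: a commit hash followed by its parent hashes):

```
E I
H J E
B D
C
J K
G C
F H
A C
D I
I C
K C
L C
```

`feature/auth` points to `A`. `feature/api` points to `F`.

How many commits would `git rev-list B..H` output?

Reachable from H: {C, E, H, I, J, K}.
Reachable from B: {B, C, D, I}.
In H's history but not B's: {E, H, J, K} — 4 commits.

4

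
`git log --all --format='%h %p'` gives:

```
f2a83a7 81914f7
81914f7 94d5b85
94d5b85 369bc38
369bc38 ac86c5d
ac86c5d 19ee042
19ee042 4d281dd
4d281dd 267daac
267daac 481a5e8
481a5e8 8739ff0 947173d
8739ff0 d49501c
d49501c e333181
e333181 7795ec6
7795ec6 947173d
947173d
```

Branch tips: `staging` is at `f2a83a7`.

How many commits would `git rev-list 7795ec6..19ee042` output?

Reachable from 19ee042: {19ee042, 267daac, 481a5e8, 4d281dd, 7795ec6, 8739ff0, 947173d, d49501c, e333181}.
Reachable from 7795ec6: {7795ec6, 947173d}.
In 19ee042's history but not 7795ec6's: {19ee042, 267daac, 481a5e8, 4d281dd, 8739ff0, d49501c, e333181} — 7 commits.

7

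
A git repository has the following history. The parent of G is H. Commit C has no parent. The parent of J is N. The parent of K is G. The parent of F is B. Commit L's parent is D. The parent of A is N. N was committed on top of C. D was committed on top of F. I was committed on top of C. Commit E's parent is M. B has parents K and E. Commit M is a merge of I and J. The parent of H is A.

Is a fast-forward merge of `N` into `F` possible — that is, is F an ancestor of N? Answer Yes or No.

No

A fast-forward from F to N is possible iff F is an ancestor of N.
Ancestors of N: {C, N}.
F is not among them, so fast-forward is not possible.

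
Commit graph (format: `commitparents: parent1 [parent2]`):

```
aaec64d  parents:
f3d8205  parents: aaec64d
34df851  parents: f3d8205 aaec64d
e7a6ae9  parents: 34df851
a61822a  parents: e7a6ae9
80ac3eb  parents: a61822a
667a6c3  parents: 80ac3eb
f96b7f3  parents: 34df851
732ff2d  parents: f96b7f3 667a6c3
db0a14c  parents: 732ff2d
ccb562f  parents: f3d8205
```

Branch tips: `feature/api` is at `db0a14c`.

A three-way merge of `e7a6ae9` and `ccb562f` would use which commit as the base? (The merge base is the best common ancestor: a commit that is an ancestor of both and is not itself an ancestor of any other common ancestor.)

f3d8205

Ancestors of e7a6ae9: {34df851, aaec64d, e7a6ae9, f3d8205}.
Ancestors of ccb562f: {aaec64d, ccb562f, f3d8205}.
Common ancestors: {aaec64d, f3d8205}.
Among these, f3d8205 is not an ancestor of any other common ancestor — it is the merge base.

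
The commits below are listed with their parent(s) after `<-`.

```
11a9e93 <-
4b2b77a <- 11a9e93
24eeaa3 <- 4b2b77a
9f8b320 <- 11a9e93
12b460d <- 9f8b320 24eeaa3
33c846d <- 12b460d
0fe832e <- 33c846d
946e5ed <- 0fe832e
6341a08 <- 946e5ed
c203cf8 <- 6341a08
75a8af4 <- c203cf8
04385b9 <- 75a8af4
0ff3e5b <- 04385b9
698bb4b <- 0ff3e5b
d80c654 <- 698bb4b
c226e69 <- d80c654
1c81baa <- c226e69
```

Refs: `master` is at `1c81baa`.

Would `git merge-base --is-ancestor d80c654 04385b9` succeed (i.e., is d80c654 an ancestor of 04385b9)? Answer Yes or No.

Ancestors of 04385b9: {04385b9, 0fe832e, 11a9e93, 12b460d, 24eeaa3, 33c846d, 4b2b77a, 6341a08, 75a8af4, 946e5ed, 9f8b320, c203cf8}.
d80c654 is not in that set, so it is not an ancestor of 04385b9.

No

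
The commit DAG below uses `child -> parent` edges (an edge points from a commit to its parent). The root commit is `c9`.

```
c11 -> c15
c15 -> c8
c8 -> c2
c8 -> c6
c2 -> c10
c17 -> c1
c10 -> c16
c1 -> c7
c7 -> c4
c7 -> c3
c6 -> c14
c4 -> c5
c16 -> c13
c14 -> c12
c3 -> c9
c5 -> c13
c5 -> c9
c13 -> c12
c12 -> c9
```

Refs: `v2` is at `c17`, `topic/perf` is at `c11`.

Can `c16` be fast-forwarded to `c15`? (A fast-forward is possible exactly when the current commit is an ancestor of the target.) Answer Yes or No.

Yes

A fast-forward from c16 to c15 is possible iff c16 is an ancestor of c15.
Ancestors of c15: {c10, c12, c13, c14, c15, c16, c2, c6, c8, c9}.
c16 is among them, so fast-forward is possible.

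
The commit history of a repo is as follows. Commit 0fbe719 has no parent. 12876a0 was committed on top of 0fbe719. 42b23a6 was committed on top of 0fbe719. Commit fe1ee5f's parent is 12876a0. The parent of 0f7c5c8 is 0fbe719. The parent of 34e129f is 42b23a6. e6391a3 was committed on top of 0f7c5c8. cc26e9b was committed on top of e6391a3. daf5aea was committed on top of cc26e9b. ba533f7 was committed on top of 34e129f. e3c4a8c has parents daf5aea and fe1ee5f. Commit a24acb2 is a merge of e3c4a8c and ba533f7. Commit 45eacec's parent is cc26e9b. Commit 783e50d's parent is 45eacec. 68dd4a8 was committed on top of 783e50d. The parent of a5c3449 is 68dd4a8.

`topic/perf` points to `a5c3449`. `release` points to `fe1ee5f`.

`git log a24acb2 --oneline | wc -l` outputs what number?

Walking parent pointers from a24acb2: reachable set = {0f7c5c8, 0fbe719, 12876a0, 34e129f, 42b23a6, a24acb2, ba533f7, cc26e9b, daf5aea, e3c4a8c, e6391a3, fe1ee5f}.
That is 12 commits.

12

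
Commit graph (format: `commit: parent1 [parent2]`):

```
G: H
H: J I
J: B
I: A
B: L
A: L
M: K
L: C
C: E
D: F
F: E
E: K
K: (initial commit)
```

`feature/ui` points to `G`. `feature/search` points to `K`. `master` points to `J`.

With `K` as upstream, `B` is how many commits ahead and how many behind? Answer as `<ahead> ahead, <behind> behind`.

4 ahead, 0 behind

Reachable from B: {B, C, E, K, L}.
Reachable from K: {K}.
Only in B's history (ahead): {B, C, E, L} — 4.
Only in K's history (behind): {} — 0.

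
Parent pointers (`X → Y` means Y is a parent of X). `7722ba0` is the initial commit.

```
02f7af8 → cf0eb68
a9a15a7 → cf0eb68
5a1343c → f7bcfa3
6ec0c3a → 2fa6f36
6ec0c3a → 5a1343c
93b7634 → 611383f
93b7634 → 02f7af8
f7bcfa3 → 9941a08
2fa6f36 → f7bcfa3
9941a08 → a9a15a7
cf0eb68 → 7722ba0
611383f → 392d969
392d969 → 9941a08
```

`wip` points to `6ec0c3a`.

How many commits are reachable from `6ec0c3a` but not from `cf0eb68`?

6

Reachable from 6ec0c3a: {2fa6f36, 5a1343c, 6ec0c3a, 7722ba0, 9941a08, a9a15a7, cf0eb68, f7bcfa3}.
Reachable from cf0eb68: {7722ba0, cf0eb68}.
In 6ec0c3a's history but not cf0eb68's: {2fa6f36, 5a1343c, 6ec0c3a, 9941a08, a9a15a7, f7bcfa3} — 6 commits.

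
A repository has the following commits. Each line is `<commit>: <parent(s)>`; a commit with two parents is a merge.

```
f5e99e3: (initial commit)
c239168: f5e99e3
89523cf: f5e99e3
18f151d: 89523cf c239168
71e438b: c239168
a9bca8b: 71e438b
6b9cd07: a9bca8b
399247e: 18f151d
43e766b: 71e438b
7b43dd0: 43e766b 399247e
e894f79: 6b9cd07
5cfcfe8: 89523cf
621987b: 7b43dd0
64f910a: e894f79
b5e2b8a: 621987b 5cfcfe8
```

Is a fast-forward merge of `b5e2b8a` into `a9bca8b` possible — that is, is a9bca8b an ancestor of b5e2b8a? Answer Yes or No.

No

A fast-forward from a9bca8b to b5e2b8a is possible iff a9bca8b is an ancestor of b5e2b8a.
Ancestors of b5e2b8a: {18f151d, 399247e, 43e766b, 5cfcfe8, 621987b, 71e438b, 7b43dd0, 89523cf, b5e2b8a, c239168, f5e99e3}.
a9bca8b is not among them, so fast-forward is not possible.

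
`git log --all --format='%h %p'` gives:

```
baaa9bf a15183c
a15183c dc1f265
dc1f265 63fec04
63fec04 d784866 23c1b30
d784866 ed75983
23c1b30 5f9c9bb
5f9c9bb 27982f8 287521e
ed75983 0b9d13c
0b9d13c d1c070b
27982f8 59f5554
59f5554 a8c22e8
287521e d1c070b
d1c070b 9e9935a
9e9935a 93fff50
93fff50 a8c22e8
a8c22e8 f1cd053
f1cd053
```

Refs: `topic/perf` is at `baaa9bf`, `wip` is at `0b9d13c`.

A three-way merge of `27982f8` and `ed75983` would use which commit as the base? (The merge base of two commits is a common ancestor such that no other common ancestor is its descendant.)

Ancestors of 27982f8: {27982f8, 59f5554, a8c22e8, f1cd053}.
Ancestors of ed75983: {0b9d13c, 93fff50, 9e9935a, a8c22e8, d1c070b, ed75983, f1cd053}.
Common ancestors: {a8c22e8, f1cd053}.
Among these, a8c22e8 is not an ancestor of any other common ancestor — it is the merge base.

a8c22e8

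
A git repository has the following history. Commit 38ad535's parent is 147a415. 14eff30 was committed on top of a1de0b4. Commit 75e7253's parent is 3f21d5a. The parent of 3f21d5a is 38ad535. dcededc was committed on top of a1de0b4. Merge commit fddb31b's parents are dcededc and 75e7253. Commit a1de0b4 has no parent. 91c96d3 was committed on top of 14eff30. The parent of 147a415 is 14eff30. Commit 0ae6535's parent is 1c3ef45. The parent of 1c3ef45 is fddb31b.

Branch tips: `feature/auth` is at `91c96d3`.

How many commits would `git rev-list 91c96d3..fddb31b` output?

Reachable from fddb31b: {147a415, 14eff30, 38ad535, 3f21d5a, 75e7253, a1de0b4, dcededc, fddb31b}.
Reachable from 91c96d3: {14eff30, 91c96d3, a1de0b4}.
In fddb31b's history but not 91c96d3's: {147a415, 38ad535, 3f21d5a, 75e7253, dcededc, fddb31b} — 6 commits.

6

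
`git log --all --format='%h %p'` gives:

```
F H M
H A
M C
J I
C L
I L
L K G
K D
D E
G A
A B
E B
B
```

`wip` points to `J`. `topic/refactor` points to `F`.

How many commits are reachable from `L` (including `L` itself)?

Walking parent pointers from L: reachable set = {A, B, D, E, G, K, L}.
That is 7 commits.

7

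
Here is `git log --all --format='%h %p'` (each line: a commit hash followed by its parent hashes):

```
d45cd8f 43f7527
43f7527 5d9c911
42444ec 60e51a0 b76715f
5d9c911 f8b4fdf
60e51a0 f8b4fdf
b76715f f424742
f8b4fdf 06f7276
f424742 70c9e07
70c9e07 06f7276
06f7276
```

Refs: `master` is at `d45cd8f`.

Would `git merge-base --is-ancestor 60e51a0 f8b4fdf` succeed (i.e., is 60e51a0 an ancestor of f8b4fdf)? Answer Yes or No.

No

Ancestors of f8b4fdf: {06f7276, f8b4fdf}.
60e51a0 is not in that set, so it is not an ancestor of f8b4fdf.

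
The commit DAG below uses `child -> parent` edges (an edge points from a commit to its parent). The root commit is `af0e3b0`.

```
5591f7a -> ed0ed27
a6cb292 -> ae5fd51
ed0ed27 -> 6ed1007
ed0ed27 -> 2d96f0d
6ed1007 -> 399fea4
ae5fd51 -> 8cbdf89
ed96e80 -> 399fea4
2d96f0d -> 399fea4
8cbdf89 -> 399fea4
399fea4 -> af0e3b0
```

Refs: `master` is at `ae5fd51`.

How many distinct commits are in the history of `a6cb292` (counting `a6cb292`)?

5

Walking parent pointers from a6cb292: reachable set = {399fea4, 8cbdf89, a6cb292, ae5fd51, af0e3b0}.
That is 5 commits.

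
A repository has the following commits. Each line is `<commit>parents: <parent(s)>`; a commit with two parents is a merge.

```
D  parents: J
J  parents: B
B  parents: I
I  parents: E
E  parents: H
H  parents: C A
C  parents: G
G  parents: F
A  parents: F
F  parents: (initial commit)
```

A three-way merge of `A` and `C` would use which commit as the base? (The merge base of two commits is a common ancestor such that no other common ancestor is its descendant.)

Ancestors of A: {A, F}.
Ancestors of C: {C, F, G}.
Common ancestors: {F}.
The only common ancestor is F, so it is the merge base.

F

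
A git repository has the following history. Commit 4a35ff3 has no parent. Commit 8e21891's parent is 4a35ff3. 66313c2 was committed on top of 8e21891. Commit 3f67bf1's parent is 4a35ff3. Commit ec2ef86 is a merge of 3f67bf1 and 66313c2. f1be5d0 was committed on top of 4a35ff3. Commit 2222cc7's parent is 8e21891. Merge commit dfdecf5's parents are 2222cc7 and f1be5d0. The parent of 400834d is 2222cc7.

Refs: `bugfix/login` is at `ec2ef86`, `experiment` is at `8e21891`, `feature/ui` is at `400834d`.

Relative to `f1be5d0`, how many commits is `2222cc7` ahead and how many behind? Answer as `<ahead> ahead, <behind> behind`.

Reachable from 2222cc7: {2222cc7, 4a35ff3, 8e21891}.
Reachable from f1be5d0: {4a35ff3, f1be5d0}.
Only in 2222cc7's history (ahead): {2222cc7, 8e21891} — 2.
Only in f1be5d0's history (behind): {f1be5d0} — 1.

2 ahead, 1 behind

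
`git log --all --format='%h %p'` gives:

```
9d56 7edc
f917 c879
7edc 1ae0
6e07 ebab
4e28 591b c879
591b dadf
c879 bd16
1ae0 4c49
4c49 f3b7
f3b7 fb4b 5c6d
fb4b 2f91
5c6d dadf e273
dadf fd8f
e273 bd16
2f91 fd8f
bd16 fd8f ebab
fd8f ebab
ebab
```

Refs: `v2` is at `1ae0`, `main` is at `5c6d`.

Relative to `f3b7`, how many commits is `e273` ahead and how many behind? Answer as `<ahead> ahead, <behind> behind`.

Reachable from e273: {bd16, e273, ebab, fd8f}.
Reachable from f3b7: {2f91, 5c6d, bd16, dadf, e273, ebab, f3b7, fb4b, fd8f}.
Only in e273's history (ahead): {} — 0.
Only in f3b7's history (behind): {2f91, 5c6d, dadf, f3b7, fb4b} — 5.

0 ahead, 5 behind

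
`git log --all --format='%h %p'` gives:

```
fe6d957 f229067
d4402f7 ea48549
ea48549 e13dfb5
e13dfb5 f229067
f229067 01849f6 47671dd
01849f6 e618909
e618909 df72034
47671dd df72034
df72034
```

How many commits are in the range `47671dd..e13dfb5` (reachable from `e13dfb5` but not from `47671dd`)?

Reachable from e13dfb5: {01849f6, 47671dd, df72034, e13dfb5, e618909, f229067}.
Reachable from 47671dd: {47671dd, df72034}.
In e13dfb5's history but not 47671dd's: {01849f6, e13dfb5, e618909, f229067} — 4 commits.

4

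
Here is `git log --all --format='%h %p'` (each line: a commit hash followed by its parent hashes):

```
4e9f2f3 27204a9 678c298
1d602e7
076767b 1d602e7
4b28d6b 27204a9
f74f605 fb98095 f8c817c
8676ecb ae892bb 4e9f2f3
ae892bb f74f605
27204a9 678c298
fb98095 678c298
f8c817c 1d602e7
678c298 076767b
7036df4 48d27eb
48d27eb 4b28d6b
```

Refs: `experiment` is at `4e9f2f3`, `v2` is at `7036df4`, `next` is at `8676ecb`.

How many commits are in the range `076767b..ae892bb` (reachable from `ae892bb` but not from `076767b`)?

Reachable from ae892bb: {076767b, 1d602e7, 678c298, ae892bb, f74f605, f8c817c, fb98095}.
Reachable from 076767b: {076767b, 1d602e7}.
In ae892bb's history but not 076767b's: {678c298, ae892bb, f74f605, f8c817c, fb98095} — 5 commits.

5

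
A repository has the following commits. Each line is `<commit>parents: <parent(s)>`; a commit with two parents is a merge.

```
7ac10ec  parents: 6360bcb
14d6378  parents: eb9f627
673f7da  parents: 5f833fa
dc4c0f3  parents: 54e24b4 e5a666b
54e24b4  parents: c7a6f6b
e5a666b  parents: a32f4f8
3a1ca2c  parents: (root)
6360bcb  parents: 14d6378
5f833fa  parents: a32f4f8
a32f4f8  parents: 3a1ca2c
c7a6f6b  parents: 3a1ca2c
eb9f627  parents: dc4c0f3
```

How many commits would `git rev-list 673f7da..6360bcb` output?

Reachable from 6360bcb: {14d6378, 3a1ca2c, 54e24b4, 6360bcb, a32f4f8, c7a6f6b, dc4c0f3, e5a666b, eb9f627}.
Reachable from 673f7da: {3a1ca2c, 5f833fa, 673f7da, a32f4f8}.
In 6360bcb's history but not 673f7da's: {14d6378, 54e24b4, 6360bcb, c7a6f6b, dc4c0f3, e5a666b, eb9f627} — 7 commits.

7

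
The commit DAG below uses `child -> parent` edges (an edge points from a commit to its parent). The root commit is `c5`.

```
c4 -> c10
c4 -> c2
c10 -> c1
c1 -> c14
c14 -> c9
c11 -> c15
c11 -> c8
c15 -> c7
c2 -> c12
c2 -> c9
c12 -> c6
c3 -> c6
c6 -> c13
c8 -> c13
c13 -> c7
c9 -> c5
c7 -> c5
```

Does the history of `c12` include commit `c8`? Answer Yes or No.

Ancestors of c12: {c12, c13, c5, c6, c7}.
c8 is not in that set, so it is not an ancestor of c12.

No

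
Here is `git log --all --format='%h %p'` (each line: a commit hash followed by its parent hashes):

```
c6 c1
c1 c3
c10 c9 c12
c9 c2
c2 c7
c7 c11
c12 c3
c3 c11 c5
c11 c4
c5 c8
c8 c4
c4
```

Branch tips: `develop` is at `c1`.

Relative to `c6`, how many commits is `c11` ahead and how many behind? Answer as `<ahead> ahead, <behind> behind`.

Reachable from c11: {c11, c4}.
Reachable from c6: {c1, c11, c3, c4, c5, c6, c8}.
Only in c11's history (ahead): {} — 0.
Only in c6's history (behind): {c1, c3, c5, c6, c8} — 5.

0 ahead, 5 behind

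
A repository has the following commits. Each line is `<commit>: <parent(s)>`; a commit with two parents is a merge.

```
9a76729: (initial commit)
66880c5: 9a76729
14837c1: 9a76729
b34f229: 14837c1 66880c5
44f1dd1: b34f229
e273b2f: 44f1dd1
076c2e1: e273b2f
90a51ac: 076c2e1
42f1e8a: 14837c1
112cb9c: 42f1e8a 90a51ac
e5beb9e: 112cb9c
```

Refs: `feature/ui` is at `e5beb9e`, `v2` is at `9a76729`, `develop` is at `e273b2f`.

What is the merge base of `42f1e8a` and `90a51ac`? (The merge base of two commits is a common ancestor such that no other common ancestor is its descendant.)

Ancestors of 42f1e8a: {14837c1, 42f1e8a, 9a76729}.
Ancestors of 90a51ac: {076c2e1, 14837c1, 44f1dd1, 66880c5, 90a51ac, 9a76729, b34f229, e273b2f}.
Common ancestors: {14837c1, 9a76729}.
Among these, 14837c1 is not an ancestor of any other common ancestor — it is the merge base.

14837c1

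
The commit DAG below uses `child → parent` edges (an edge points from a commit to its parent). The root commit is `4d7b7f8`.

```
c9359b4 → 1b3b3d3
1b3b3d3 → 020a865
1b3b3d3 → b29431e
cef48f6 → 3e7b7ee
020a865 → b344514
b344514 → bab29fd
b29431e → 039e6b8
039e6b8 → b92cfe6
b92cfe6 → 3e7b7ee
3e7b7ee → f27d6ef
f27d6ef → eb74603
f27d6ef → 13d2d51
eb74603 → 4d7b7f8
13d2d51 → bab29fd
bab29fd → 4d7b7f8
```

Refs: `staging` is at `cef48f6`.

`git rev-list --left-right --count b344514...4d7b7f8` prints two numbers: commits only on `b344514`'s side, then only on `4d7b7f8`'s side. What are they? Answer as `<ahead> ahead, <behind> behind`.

Reachable from b344514: {4d7b7f8, b344514, bab29fd}.
Reachable from 4d7b7f8: {4d7b7f8}.
Only in b344514's history (ahead): {b344514, bab29fd} — 2.
Only in 4d7b7f8's history (behind): {} — 0.

2 ahead, 0 behind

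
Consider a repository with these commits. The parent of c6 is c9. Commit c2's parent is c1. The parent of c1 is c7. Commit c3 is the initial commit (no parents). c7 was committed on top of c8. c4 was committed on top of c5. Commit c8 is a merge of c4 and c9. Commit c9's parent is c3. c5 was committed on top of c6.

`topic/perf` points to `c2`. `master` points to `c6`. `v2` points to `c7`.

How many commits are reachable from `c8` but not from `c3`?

Reachable from c8: {c3, c4, c5, c6, c8, c9}.
Reachable from c3: {c3}.
In c8's history but not c3's: {c4, c5, c6, c8, c9} — 5 commits.

5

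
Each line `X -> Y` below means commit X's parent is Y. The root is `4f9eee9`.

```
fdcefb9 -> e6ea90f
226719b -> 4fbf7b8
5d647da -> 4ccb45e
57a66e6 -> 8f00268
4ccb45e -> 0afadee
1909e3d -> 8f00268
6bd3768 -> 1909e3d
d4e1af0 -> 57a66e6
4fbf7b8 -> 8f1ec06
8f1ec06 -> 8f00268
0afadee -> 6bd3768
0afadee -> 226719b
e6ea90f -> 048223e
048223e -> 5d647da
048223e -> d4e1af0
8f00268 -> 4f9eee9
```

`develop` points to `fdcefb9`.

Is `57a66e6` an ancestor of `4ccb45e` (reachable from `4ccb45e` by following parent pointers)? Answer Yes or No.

No

Ancestors of 4ccb45e: {0afadee, 1909e3d, 226719b, 4ccb45e, 4f9eee9, 4fbf7b8, 6bd3768, 8f00268, 8f1ec06}.
57a66e6 is not in that set, so it is not an ancestor of 4ccb45e.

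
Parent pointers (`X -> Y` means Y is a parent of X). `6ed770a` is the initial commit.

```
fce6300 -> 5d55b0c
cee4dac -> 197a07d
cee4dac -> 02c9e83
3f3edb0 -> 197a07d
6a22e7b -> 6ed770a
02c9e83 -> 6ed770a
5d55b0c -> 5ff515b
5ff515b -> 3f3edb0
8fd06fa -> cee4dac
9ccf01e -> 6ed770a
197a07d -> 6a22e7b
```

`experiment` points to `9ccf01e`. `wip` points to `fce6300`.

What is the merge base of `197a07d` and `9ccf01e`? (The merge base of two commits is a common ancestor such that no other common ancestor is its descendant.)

6ed770a

Ancestors of 197a07d: {197a07d, 6a22e7b, 6ed770a}.
Ancestors of 9ccf01e: {6ed770a, 9ccf01e}.
Common ancestors: {6ed770a}.
The only common ancestor is 6ed770a, so it is the merge base.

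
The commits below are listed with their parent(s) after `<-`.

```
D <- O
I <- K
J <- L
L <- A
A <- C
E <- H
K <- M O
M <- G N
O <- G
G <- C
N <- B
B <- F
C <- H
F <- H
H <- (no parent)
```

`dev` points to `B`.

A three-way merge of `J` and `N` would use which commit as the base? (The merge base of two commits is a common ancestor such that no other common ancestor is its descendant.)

H

Ancestors of J: {A, C, H, J, L}.
Ancestors of N: {B, F, H, N}.
Common ancestors: {H}.
The only common ancestor is H, so it is the merge base.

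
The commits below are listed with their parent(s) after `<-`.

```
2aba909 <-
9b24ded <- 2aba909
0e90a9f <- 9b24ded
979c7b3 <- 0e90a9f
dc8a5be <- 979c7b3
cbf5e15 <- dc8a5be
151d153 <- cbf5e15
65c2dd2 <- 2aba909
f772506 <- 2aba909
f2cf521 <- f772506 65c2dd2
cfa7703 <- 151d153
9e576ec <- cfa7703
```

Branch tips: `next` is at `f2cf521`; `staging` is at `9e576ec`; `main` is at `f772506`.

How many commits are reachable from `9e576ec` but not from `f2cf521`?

8

Reachable from 9e576ec: {0e90a9f, 151d153, 2aba909, 979c7b3, 9b24ded, 9e576ec, cbf5e15, cfa7703, dc8a5be}.
Reachable from f2cf521: {2aba909, 65c2dd2, f2cf521, f772506}.
In 9e576ec's history but not f2cf521's: {0e90a9f, 151d153, 979c7b3, 9b24ded, 9e576ec, cbf5e15, cfa7703, dc8a5be} — 8 commits.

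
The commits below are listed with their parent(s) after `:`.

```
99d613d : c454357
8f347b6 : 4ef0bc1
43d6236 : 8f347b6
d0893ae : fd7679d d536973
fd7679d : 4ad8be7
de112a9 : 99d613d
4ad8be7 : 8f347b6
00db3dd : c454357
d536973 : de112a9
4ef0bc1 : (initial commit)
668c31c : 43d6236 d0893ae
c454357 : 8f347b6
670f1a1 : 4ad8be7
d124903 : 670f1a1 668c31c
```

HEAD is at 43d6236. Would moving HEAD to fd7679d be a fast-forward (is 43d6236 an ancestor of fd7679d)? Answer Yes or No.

A fast-forward from 43d6236 to fd7679d is possible iff 43d6236 is an ancestor of fd7679d.
Ancestors of fd7679d: {4ad8be7, 4ef0bc1, 8f347b6, fd7679d}.
43d6236 is not among them, so fast-forward is not possible.

No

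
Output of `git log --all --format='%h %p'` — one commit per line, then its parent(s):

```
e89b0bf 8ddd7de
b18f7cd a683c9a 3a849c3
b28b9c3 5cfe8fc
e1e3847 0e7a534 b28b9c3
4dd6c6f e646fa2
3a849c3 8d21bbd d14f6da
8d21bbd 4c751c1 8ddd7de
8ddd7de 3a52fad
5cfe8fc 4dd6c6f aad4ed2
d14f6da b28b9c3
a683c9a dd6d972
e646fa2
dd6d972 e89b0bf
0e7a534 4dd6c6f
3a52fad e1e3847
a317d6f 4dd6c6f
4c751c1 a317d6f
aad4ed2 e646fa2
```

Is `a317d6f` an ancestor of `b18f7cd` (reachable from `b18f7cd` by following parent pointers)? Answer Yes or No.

Ancestors of b18f7cd (commits reachable by following parents): {0e7a534, 3a52fad, 3a849c3, 4c751c1, 4dd6c6f, 5cfe8fc, 8d21bbd, 8ddd7de, a317d6f, a683c9a, aad4ed2, b18f7cd, b28b9c3, d14f6da, dd6d972, e1e3847, e646fa2, e89b0bf}.
a317d6f is in that set, so it is an ancestor of b18f7cd.

Yes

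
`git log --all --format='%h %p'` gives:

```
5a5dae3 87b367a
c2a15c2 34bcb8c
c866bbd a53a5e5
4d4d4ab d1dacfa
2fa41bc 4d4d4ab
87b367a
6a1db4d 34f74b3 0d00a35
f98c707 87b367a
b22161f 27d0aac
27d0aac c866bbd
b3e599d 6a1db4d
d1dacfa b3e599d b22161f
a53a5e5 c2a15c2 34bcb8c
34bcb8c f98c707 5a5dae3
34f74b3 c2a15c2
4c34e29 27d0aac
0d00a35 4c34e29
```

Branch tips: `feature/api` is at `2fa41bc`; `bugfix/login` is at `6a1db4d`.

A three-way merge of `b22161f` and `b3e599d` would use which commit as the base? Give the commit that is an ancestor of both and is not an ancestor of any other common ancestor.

Ancestors of b22161f: {27d0aac, 34bcb8c, 5a5dae3, 87b367a, a53a5e5, b22161f, c2a15c2, c866bbd, f98c707}.
Ancestors of b3e599d: {0d00a35, 27d0aac, 34bcb8c, 34f74b3, 4c34e29, 5a5dae3, 6a1db4d, 87b367a, a53a5e5, b3e599d, c2a15c2, c866bbd, f98c707}.
Common ancestors: {27d0aac, 34bcb8c, 5a5dae3, 87b367a, a53a5e5, c2a15c2, c866bbd, f98c707}.
Among these, 27d0aac is not an ancestor of any other common ancestor — it is the merge base.

27d0aac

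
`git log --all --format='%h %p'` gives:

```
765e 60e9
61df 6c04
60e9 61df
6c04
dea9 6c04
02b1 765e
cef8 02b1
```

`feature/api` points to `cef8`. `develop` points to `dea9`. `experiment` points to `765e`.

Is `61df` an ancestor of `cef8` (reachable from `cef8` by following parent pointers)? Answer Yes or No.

Yes

Ancestors of cef8 (commits reachable by following parents): {02b1, 60e9, 61df, 6c04, 765e, cef8}.
61df is in that set, so it is an ancestor of cef8.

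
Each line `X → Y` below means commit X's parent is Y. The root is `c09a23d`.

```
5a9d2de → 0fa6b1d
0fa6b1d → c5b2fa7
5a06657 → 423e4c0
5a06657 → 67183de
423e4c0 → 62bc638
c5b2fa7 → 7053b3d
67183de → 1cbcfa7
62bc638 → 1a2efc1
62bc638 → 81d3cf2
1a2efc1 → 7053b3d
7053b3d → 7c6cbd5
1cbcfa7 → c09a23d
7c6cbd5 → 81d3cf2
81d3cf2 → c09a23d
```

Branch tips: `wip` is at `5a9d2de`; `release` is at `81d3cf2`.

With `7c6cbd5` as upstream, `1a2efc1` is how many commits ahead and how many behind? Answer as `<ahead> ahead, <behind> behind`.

2 ahead, 0 behind

Reachable from 1a2efc1: {1a2efc1, 7053b3d, 7c6cbd5, 81d3cf2, c09a23d}.
Reachable from 7c6cbd5: {7c6cbd5, 81d3cf2, c09a23d}.
Only in 1a2efc1's history (ahead): {1a2efc1, 7053b3d} — 2.
Only in 7c6cbd5's history (behind): {} — 0.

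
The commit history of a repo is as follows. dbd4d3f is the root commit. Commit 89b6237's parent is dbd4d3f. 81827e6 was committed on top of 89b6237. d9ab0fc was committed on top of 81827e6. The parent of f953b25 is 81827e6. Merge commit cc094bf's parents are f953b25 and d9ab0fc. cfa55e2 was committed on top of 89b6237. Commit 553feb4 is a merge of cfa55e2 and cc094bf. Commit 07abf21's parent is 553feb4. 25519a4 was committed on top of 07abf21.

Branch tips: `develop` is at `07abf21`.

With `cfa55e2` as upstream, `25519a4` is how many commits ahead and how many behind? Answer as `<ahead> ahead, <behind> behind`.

7 ahead, 0 behind

Reachable from 25519a4: {07abf21, 25519a4, 553feb4, 81827e6, 89b6237, cc094bf, cfa55e2, d9ab0fc, dbd4d3f, f953b25}.
Reachable from cfa55e2: {89b6237, cfa55e2, dbd4d3f}.
Only in 25519a4's history (ahead): {07abf21, 25519a4, 553feb4, 81827e6, cc094bf, d9ab0fc, f953b25} — 7.
Only in cfa55e2's history (behind): {} — 0.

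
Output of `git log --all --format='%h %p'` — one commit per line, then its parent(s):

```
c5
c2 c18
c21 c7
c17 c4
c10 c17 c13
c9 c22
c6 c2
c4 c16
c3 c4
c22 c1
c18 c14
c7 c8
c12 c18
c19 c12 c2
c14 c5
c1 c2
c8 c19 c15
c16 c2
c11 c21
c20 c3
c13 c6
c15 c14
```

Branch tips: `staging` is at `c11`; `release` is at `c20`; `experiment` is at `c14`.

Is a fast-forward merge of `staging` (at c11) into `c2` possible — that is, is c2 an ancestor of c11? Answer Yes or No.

Yes

A fast-forward from c2 to c11 is possible iff c2 is an ancestor of c11.
Ancestors of c11: {c11, c12, c14, c15, c18, c19, c2, c21, c5, c7, c8}.
c2 is among them, so fast-forward is possible.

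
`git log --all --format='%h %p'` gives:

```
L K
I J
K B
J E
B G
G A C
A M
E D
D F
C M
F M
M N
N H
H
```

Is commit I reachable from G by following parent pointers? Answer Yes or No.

Ancestors of G: {A, C, G, H, M, N}.
I is not in that set, so it is not an ancestor of G.

No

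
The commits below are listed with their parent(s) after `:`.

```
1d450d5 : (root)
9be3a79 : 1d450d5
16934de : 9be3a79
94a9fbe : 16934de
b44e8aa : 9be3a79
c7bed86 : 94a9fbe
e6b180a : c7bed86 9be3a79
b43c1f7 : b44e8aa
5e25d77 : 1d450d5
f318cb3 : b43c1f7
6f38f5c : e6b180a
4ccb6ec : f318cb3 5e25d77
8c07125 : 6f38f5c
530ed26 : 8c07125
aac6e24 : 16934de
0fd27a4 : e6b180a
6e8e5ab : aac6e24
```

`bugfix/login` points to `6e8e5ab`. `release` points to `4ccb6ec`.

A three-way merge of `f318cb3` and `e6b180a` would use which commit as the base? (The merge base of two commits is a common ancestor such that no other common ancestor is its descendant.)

9be3a79

Ancestors of f318cb3: {1d450d5, 9be3a79, b43c1f7, b44e8aa, f318cb3}.
Ancestors of e6b180a: {16934de, 1d450d5, 94a9fbe, 9be3a79, c7bed86, e6b180a}.
Common ancestors: {1d450d5, 9be3a79}.
Among these, 9be3a79 is not an ancestor of any other common ancestor — it is the merge base.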